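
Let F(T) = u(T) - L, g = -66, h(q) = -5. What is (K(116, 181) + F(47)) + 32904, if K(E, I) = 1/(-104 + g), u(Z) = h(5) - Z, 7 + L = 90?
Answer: 5570729/170 ≈ 32769.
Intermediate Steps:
L = 83 (L = -7 + 90 = 83)
u(Z) = -5 - Z
F(T) = -88 - T (F(T) = (-5 - T) - 1*83 = (-5 - T) - 83 = -88 - T)
K(E, I) = -1/170 (K(E, I) = 1/(-104 - 66) = 1/(-170) = -1/170)
(K(116, 181) + F(47)) + 32904 = (-1/170 + (-88 - 1*47)) + 32904 = (-1/170 + (-88 - 47)) + 32904 = (-1/170 - 135) + 32904 = -22951/170 + 32904 = 5570729/170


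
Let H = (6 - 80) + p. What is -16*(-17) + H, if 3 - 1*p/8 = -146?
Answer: 1390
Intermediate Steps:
p = 1192 (p = 24 - 8*(-146) = 24 + 1168 = 1192)
H = 1118 (H = (6 - 80) + 1192 = -74 + 1192 = 1118)
-16*(-17) + H = -16*(-17) + 1118 = 272 + 1118 = 1390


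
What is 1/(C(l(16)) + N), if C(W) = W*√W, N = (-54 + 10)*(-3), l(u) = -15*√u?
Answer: 11/19452 + 5*I*√15/9726 ≈ 0.00056549 + 0.001991*I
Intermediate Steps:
N = 132 (N = -44*(-3) = 132)
C(W) = W^(3/2)
1/(C(l(16)) + N) = 1/((-15*√16)^(3/2) + 132) = 1/((-15*4)^(3/2) + 132) = 1/((-60)^(3/2) + 132) = 1/(-120*I*√15 + 132) = 1/(132 - 120*I*√15)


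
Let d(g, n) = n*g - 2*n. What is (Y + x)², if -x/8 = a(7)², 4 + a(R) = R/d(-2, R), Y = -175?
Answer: 408321/4 ≈ 1.0208e+5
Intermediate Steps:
d(g, n) = -2*n + g*n (d(g, n) = g*n - 2*n = -2*n + g*n)
a(R) = -17/4 (a(R) = -4 + R/((R*(-2 - 2))) = -4 + R/((R*(-4))) = -4 + R/((-4*R)) = -4 + R*(-1/(4*R)) = -4 - ¼ = -17/4)
x = -289/2 (x = -8*(-17/4)² = -8*289/16 = -289/2 ≈ -144.50)
(Y + x)² = (-175 - 289/2)² = (-639/2)² = 408321/4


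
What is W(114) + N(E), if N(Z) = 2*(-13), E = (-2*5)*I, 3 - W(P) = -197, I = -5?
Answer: 174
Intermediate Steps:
W(P) = 200 (W(P) = 3 - 1*(-197) = 3 + 197 = 200)
E = 50 (E = -2*5*(-5) = -10*(-5) = 50)
N(Z) = -26
W(114) + N(E) = 200 - 26 = 174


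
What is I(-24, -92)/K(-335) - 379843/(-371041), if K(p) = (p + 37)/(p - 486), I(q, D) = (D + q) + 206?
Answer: 13764706352/55285109 ≈ 248.98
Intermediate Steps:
I(q, D) = 206 + D + q
K(p) = (37 + p)/(-486 + p)
I(-24, -92)/K(-335) - 379843/(-371041) = (206 - 92 - 24)/(((37 - 335)/(-486 - 335))) - 379843/(-371041) = 90/((-298/(-821))) - 379843*(-1/371041) = 90/((-1/821*(-298))) + 379843/371041 = 90/(298/821) + 379843/371041 = 90*(821/298) + 379843/371041 = 36945/149 + 379843/371041 = 13764706352/55285109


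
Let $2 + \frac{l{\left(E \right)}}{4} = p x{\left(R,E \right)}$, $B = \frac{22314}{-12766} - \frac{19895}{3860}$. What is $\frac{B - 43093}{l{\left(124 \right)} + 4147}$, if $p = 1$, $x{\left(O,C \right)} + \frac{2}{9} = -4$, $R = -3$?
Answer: $- \frac{1911441177261}{182811851924} \approx -10.456$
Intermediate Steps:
$x{\left(O,C \right)} = - \frac{38}{9}$ ($x{\left(O,C \right)} = - \frac{2}{9} - 4 = - \frac{38}{9}$)
$B = - \frac{34011161}{4927676}$ ($B = 22314 \left(- \frac{1}{12766}\right) - \frac{3979}{772} = - \frac{11157}{6383} - \frac{3979}{772} = - \frac{34011161}{4927676} \approx -6.9021$)
$l{\left(E \right)} = - \frac{224}{9}$ ($l{\left(E \right)} = -8 + 4 \cdot 1 \left(- \frac{38}{9}\right) = -8 + 4 \left(- \frac{38}{9}\right) = -8 - \frac{152}{9} = - \frac{224}{9}$)
$\frac{B - 43093}{l{\left(124 \right)} + 4147} = \frac{- \frac{34011161}{4927676} - 43093}{- \frac{224}{9} + 4147} = - \frac{212382353029}{4927676 \cdot \frac{37099}{9}} = \left(- \frac{212382353029}{4927676}\right) \frac{9}{37099} = - \frac{1911441177261}{182811851924}$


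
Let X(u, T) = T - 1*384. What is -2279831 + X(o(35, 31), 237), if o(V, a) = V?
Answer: -2279978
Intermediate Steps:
X(u, T) = -384 + T (X(u, T) = T - 384 = -384 + T)
-2279831 + X(o(35, 31), 237) = -2279831 + (-384 + 237) = -2279831 - 147 = -2279978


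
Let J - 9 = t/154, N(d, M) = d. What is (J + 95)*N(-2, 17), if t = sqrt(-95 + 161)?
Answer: -208 - sqrt(66)/77 ≈ -208.11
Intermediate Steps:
t = sqrt(66) ≈ 8.1240
J = 9 + sqrt(66)/154 ≈ 9.0527
(J + 95)*N(-2, 17) = ((9 + sqrt(66)/154) + 95)*(-2) = (104 + sqrt(66)/154)*(-2) = -208 - sqrt(66)/77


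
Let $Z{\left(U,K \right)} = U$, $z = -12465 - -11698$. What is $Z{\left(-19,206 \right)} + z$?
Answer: $-786$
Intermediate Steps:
$z = -767$ ($z = -12465 + 11698 = -767$)
$Z{\left(-19,206 \right)} + z = -19 - 767 = -786$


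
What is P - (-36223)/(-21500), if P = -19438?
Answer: -417953223/21500 ≈ -19440.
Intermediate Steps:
P - (-36223)/(-21500) = -19438 - (-36223)/(-21500) = -19438 - (-36223)*(-1)/21500 = -19438 - 1*36223/21500 = -19438 - 36223/21500 = -417953223/21500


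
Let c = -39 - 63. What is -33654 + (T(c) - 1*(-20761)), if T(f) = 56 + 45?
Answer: -12792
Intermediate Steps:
c = -102
T(f) = 101
-33654 + (T(c) - 1*(-20761)) = -33654 + (101 - 1*(-20761)) = -33654 + (101 + 20761) = -33654 + 20862 = -12792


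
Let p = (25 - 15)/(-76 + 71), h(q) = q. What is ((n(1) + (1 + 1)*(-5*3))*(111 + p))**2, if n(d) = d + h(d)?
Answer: 9314704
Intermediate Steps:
n(d) = 2*d (n(d) = d + d = 2*d)
p = -2 (p = 10/(-5) = 10*(-1/5) = -2)
((n(1) + (1 + 1)*(-5*3))*(111 + p))**2 = ((2*1 + (1 + 1)*(-5*3))*(111 - 2))**2 = ((2 + 2*(-15))*109)**2 = ((2 - 30)*109)**2 = (-28*109)**2 = (-3052)**2 = 9314704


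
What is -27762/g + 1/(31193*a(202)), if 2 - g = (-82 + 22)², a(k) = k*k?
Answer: 2523960758333/327109387204 ≈ 7.7160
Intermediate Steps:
a(k) = k²
g = -3598 (g = 2 - (-82 + 22)² = 2 - 1*(-60)² = 2 - 1*3600 = 2 - 3600 = -3598)
-27762/g + 1/(31193*a(202)) = -27762/(-3598) + 1/(31193*(202²)) = -27762*(-1/3598) + (1/31193)/40804 = 1983/257 + (1/31193)*(1/40804) = 1983/257 + 1/1272799172 = 2523960758333/327109387204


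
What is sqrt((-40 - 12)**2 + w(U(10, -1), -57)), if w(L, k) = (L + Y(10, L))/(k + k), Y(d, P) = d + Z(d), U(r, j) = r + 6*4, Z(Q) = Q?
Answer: sqrt(975973)/19 ≈ 51.995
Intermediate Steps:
U(r, j) = 24 + r (U(r, j) = r + 24 = 24 + r)
Y(d, P) = 2*d (Y(d, P) = d + d = 2*d)
w(L, k) = (20 + L)/(2*k) (w(L, k) = (L + 2*10)/(k + k) = (L + 20)/((2*k)) = (20 + L)*(1/(2*k)) = (20 + L)/(2*k))
sqrt((-40 - 12)**2 + w(U(10, -1), -57)) = sqrt((-40 - 12)**2 + (1/2)*(20 + (24 + 10))/(-57)) = sqrt((-52)**2 + (1/2)*(-1/57)*(20 + 34)) = sqrt(2704 + (1/2)*(-1/57)*54) = sqrt(2704 - 9/19) = sqrt(51367/19) = sqrt(975973)/19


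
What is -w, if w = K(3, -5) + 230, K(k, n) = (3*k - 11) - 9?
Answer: -219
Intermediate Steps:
K(k, n) = -20 + 3*k (K(k, n) = (-11 + 3*k) - 9 = -20 + 3*k)
w = 219 (w = (-20 + 3*3) + 230 = (-20 + 9) + 230 = -11 + 230 = 219)
-w = -1*219 = -219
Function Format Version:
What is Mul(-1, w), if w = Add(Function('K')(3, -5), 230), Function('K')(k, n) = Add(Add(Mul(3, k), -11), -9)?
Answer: -219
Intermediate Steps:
Function('K')(k, n) = Add(-20, Mul(3, k)) (Function('K')(k, n) = Add(Add(-11, Mul(3, k)), -9) = Add(-20, Mul(3, k)))
w = 219 (w = Add(Add(-20, Mul(3, 3)), 230) = Add(Add(-20, 9), 230) = Add(-11, 230) = 219)
Mul(-1, w) = Mul(-1, 219) = -219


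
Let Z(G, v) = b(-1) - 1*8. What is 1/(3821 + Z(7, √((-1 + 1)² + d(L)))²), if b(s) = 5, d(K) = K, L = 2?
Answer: 1/3830 ≈ 0.00026110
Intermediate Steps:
Z(G, v) = -3 (Z(G, v) = 5 - 1*8 = 5 - 8 = -3)
1/(3821 + Z(7, √((-1 + 1)² + d(L)))²) = 1/(3821 + (-3)²) = 1/(3821 + 9) = 1/3830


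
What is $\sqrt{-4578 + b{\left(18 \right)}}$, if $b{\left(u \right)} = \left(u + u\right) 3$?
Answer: $i \sqrt{4470} \approx 66.858 i$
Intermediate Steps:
$b{\left(u \right)} = 6 u$ ($b{\left(u \right)} = 2 u 3 = 6 u$)
$\sqrt{-4578 + b{\left(18 \right)}} = \sqrt{-4578 + 6 \cdot 18} = \sqrt{-4578 + 108} = \sqrt{-4470} = i \sqrt{4470}$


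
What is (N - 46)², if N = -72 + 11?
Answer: 11449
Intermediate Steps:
N = -61
(N - 46)² = (-61 - 46)² = (-107)² = 11449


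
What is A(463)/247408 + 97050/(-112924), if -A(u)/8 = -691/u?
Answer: -24813490936/28873735177 ≈ -0.85938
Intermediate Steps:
A(u) = 5528/u (A(u) = -(-5528)/u = 5528/u)
A(463)/247408 + 97050/(-112924) = (5528/463)/247408 + 97050/(-112924) = (5528*(1/463))*(1/247408) + 97050*(-1/112924) = (5528/463)*(1/247408) - 48525/56462 = 691/14318738 - 48525/56462 = -24813490936/28873735177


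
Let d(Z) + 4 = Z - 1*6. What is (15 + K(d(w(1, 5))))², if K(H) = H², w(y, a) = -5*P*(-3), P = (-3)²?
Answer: 244609600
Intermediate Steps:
P = 9
w(y, a) = 135 (w(y, a) = -5*9*(-3) = -45*(-3) = 135)
d(Z) = -10 + Z (d(Z) = -4 + (Z - 1*6) = -4 + (Z - 6) = -4 + (-6 + Z) = -10 + Z)
(15 + K(d(w(1, 5))))² = (15 + (-10 + 135)²)² = (15 + 125²)² = (15 + 15625)² = 15640² = 244609600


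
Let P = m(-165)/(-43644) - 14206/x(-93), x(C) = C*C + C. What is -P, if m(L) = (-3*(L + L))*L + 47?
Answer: -64767817/31118172 ≈ -2.0813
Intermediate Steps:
x(C) = C + C**2 (x(C) = C**2 + C = C + C**2)
m(L) = 47 - 6*L**2 (m(L) = (-6*L)*L + 47 = -6*L**2 + 47 = 47 - 6*L**2)
P = 64767817/31118172 (P = (47 - 6*(-165)**2)/(-43644) - 14206*(-1/(93*(1 - 93))) = (47 - 6*27225)*(-1/43644) - 14206/((-93*(-92))) = (47 - 163350)*(-1/43644) - 14206/8556 = -163303*(-1/43644) - 14206*1/8556 = 163303/43644 - 7103/4278 = 64767817/31118172 ≈ 2.0813)
-P = -1*64767817/31118172 = -64767817/31118172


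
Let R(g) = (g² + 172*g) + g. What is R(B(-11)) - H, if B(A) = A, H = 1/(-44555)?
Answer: -79397009/44555 ≈ -1782.0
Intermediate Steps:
H = -1/44555 ≈ -2.2444e-5
R(g) = g² + 173*g
R(B(-11)) - H = -11*(173 - 11) - 1*(-1/44555) = -11*162 + 1/44555 = -1782 + 1/44555 = -79397009/44555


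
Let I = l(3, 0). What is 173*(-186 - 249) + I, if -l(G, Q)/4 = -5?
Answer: -75235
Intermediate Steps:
l(G, Q) = 20 (l(G, Q) = -4*(-5) = 20)
I = 20
173*(-186 - 249) + I = 173*(-186 - 249) + 20 = 173*(-435) + 20 = -75255 + 20 = -75235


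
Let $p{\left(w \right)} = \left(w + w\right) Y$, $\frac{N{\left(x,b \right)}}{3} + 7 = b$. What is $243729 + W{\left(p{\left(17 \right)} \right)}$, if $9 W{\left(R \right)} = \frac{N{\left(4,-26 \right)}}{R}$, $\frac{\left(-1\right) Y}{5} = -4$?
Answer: $\frac{165735709}{680} \approx 2.4373 \cdot 10^{5}$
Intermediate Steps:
$Y = 20$ ($Y = \left(-5\right) \left(-4\right) = 20$)
$N{\left(x,b \right)} = -21 + 3 b$
$p{\left(w \right)} = 40 w$ ($p{\left(w \right)} = \left(w + w\right) 20 = 2 w 20 = 40 w$)
$W{\left(R \right)} = - \frac{11}{R}$ ($W{\left(R \right)} = \frac{\left(-21 + 3 \left(-26\right)\right) \frac{1}{R}}{9} = \frac{\left(-21 - 78\right) \frac{1}{R}}{9} = \frac{\left(-99\right) \frac{1}{R}}{9} = - \frac{11}{R}$)
$243729 + W{\left(p{\left(17 \right)} \right)} = 243729 - \frac{11}{40 \cdot 17} = 243729 - \frac{11}{680} = \frac{165735709}{680}$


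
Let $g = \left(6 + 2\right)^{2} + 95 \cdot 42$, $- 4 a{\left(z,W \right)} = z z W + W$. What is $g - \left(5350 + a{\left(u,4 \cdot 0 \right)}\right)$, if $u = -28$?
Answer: $-1296$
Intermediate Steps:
$a{\left(z,W \right)} = - \frac{W}{4} - \frac{W z^{2}}{4}$ ($a{\left(z,W \right)} = - \frac{z z W + W}{4} = - \frac{z^{2} W + W}{4} = - \frac{W z^{2} + W}{4} = - \frac{W + W z^{2}}{4} = - \frac{W}{4} - \frac{W z^{2}}{4}$)
$g = 4054$ ($g = 8^{2} + 3990 = 64 + 3990 = 4054$)
$g - \left(5350 + a{\left(u,4 \cdot 0 \right)}\right) = 4054 - \left(5350 - \frac{4 \cdot 0 \left(1 + \left(-28\right)^{2}\right)}{4}\right) = 4054 - \left(5350 - 0 \left(1 + 784\right)\right) = 4054 - \left(5350 - 0 \cdot 785\right) = 4054 - 5350 = -1296$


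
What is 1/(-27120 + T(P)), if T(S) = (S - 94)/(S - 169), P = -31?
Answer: -8/216955 ≈ -3.6874e-5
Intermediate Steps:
T(S) = (-94 + S)/(-169 + S)
1/(-27120 + T(P)) = 1/(-27120 + (-94 - 31)/(-169 - 31)) = 1/(-27120 - 125/(-200)) = 1/(-27120 - 1/200*(-125)) = 1/(-27120 + 5/8) = 1/(-216955/8) = -8/216955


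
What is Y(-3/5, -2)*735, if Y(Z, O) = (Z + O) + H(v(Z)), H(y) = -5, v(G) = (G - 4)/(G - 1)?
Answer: -5586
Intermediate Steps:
v(G) = (-4 + G)/(-1 + G)
Y(Z, O) = -5 + O + Z (Y(Z, O) = (Z + O) - 5 = (O + Z) - 5 = -5 + O + Z)
Y(-3/5, -2)*735 = (-5 - 2 - 3/5)*735 = -38/5*735 = -5586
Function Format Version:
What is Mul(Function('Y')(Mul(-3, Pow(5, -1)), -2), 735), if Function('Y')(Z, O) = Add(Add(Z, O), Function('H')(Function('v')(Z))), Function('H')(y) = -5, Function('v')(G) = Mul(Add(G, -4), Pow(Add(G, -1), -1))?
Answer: -5586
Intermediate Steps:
Function('v')(G) = Mul(Pow(Add(-1, G), -1), Add(-4, G)) (Function('v')(G) = Mul(Add(-4, G), Pow(Add(-1, G), -1)) = Mul(Pow(Add(-1, G), -1), Add(-4, G)))
Function('Y')(Z, O) = Add(-5, O, Z) (Function('Y')(Z, O) = Add(Add(Z, O), -5) = Add(Add(O, Z), -5) = Add(-5, O, Z))
Mul(Function('Y')(Mul(-3, Pow(5, -1)), -2), 735) = Mul(Add(-5, -2, Mul(-3, Pow(5, -1))), 735) = Mul(Add(-5, -2, Mul(-3, Rational(1, 5))), 735) = Mul(Add(-5, -2, Rational(-3, 5)), 735) = Mul(Rational(-38, 5), 735) = -5586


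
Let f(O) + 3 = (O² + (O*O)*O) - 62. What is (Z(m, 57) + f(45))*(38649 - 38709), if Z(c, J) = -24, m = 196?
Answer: -5583660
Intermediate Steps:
f(O) = -65 + O² + O³ (f(O) = -3 + ((O² + (O*O)*O) - 62) = -3 + ((O² + O²*O) - 62) = -3 + ((O² + O³) - 62) = -3 + (-62 + O² + O³) = -65 + O² + O³)
(Z(m, 57) + f(45))*(38649 - 38709) = (-24 + (-65 + 45² + 45³))*(38649 - 38709) = (-24 + (-65 + 2025 + 91125))*(-60) = (-24 + 93085)*(-60) = 93061*(-60) = -5583660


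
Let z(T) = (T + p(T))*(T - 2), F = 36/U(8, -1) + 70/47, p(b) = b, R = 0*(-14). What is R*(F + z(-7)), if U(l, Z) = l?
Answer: 0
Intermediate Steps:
R = 0
F = 563/94 (F = 36/8 + 70/47 = 36*(⅛) + 70*(1/47) = 9/2 + 70/47 = 563/94 ≈ 5.9894)
z(T) = 2*T*(-2 + T) (z(T) = (T + T)*(T - 2) = (2*T)*(-2 + T) = 2*T*(-2 + T))
R*(F + z(-7)) = 0*(563/94 + 2*(-7)*(-2 - 7)) = 0*(563/94 + 2*(-7)*(-9)) = 0*(563/94 + 126) = 0*(12407/94) = 0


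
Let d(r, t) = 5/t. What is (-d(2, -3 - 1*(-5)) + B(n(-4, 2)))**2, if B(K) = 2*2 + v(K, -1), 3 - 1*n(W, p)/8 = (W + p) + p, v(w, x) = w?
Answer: 2601/4 ≈ 650.25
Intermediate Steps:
n(W, p) = 24 - 16*p - 8*W (n(W, p) = 24 - 8*((W + p) + p) = 24 - 8*(W + 2*p) = 24 + (-16*p - 8*W) = 24 - 16*p - 8*W)
B(K) = 4 + K (B(K) = 2*2 + K = 4 + K)
(-d(2, -3 - 1*(-5)) + B(n(-4, 2)))**2 = (-5/(-3 - 1*(-5)) + (4 + (24 - 16*2 - 8*(-4))))**2 = (-5/(-3 + 5) + (4 + (24 - 32 + 32)))**2 = (-5/2 + (4 + 24))**2 = (-5/2 + 28)**2 = (51/2)**2 = 2601/4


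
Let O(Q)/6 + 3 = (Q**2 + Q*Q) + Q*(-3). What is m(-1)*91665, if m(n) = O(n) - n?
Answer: 1191645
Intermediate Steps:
O(Q) = -18 - 18*Q + 12*Q**2 (O(Q) = -18 + 6*((Q**2 + Q*Q) + Q*(-3)) = -18 + 6*((Q**2 + Q**2) - 3*Q) = -18 + 6*(2*Q**2 - 3*Q) = -18 + 6*(-3*Q + 2*Q**2) = -18 + (-18*Q + 12*Q**2) = -18 - 18*Q + 12*Q**2)
m(n) = -18 - 19*n + 12*n**2 (m(n) = (-18 - 18*n + 12*n**2) - n = -18 - 19*n + 12*n**2)
m(-1)*91665 = (-18 - 19*(-1) + 12*(-1)**2)*91665 = (-18 + 19 + 12*1)*91665 = (-18 + 19 + 12)*91665 = 13*91665 = 1191645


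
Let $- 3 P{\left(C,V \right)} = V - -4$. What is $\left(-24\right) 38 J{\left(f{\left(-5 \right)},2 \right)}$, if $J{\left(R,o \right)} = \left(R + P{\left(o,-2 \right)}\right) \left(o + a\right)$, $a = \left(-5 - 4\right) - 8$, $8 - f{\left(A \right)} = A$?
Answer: $168720$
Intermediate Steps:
$P{\left(C,V \right)} = - \frac{4}{3} - \frac{V}{3}$ ($P{\left(C,V \right)} = - \frac{V - -4}{3} = - \frac{V + 4}{3} = - \frac{4 + V}{3} = - \frac{4}{3} - \frac{V}{3}$)
$f{\left(A \right)} = 8 - A$
$a = -17$ ($a = -9 - 8 = -17$)
$J{\left(R,o \right)} = \left(-17 + o\right) \left(- \frac{2}{3} + R\right)$ ($J{\left(R,o \right)} = \left(R - \frac{2}{3}\right) \left(o - 17\right) = \left(R + \left(- \frac{4}{3} + \frac{2}{3}\right)\right) \left(-17 + o\right) = \left(R - \frac{2}{3}\right) \left(-17 + o\right) = \left(- \frac{2}{3} + R\right) \left(-17 + o\right) = \left(-17 + o\right) \left(- \frac{2}{3} + R\right)$)
$\left(-24\right) 38 J{\left(f{\left(-5 \right)},2 \right)} = \left(-24\right) 38 \left(\frac{34}{3} - 17 \left(8 - -5\right) - \frac{4}{3} + \left(8 - -5\right) 2\right) = - 912 \left(\frac{34}{3} - 17 \left(8 + 5\right) - \frac{4}{3} + \left(8 + 5\right) 2\right) = - 912 \left(\frac{34}{3} - 221 - \frac{4}{3} + 13 \cdot 2\right) = - 912 \left(\frac{34}{3} - 221 - \frac{4}{3} + 26\right) = \left(-912\right) \left(-185\right) = 168720$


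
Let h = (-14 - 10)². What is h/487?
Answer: 576/487 ≈ 1.1828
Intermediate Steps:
h = 576 (h = (-24)² = 576)
h/487 = 576/487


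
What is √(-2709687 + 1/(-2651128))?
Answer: I*√4761244999506458734/1325564 ≈ 1646.1*I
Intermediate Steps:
√(-2709687 + 1/(-2651128)) = √(-2709687 - 1/2651128) = √(-7183727076937/2651128) = I*√4761244999506458734/1325564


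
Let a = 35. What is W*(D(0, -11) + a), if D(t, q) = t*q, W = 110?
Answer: 3850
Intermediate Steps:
D(t, q) = q*t
W*(D(0, -11) + a) = 110*(-11*0 + 35) = 110*(0 + 35) = 110*35 = 3850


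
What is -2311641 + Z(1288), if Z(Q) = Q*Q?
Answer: -652697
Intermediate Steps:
Z(Q) = Q²
-2311641 + Z(1288) = -2311641 + 1288² = -2311641 + 1658944 = -652697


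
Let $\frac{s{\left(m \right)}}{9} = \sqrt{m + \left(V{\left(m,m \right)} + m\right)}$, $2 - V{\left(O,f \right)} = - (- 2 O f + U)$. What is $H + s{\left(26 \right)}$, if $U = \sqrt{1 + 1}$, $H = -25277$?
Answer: $-25277 + 9 i \sqrt{1298 - \sqrt{2}} \approx -25277.0 + 324.07 i$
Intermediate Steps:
$U = \sqrt{2} \approx 1.4142$
$V{\left(O,f \right)} = 2 + \sqrt{2} - 2 O f$ ($V{\left(O,f \right)} = 2 - - (- 2 O f + \sqrt{2}) = 2 - - (\sqrt{2} - 2 O f) = 2 - \left(- \sqrt{2} + 2 O f\right) = 2 + \sqrt{2} - 2 O f$)
$s{\left(m \right)} = 9 \sqrt{2 + \sqrt{2} - 2 m^{2} + 2 m}$ ($s{\left(m \right)} = 9 \sqrt{m + \left(\left(2 + \sqrt{2} - 2 m m\right) + m\right)} = 9 \sqrt{m + \left(\left(2 + \sqrt{2} - 2 m^{2}\right) + m\right)} = 9 \sqrt{m + \left(2 + m + \sqrt{2} - 2 m^{2}\right)} = 9 \sqrt{2 + \sqrt{2} - 2 m^{2} + 2 m}$)
$H + s{\left(26 \right)} = -25277 + 9 \sqrt{2 + \sqrt{2} - 2 \cdot 26^{2} + 2 \cdot 26} = -25277 + 9 \sqrt{2 + \sqrt{2} - 1352 + 52} = -25277 + 9 \sqrt{-1298 + \sqrt{2}}$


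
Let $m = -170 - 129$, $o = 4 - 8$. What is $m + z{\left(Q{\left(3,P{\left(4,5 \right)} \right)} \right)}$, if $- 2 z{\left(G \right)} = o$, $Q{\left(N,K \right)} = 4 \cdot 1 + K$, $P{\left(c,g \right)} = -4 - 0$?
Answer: $-297$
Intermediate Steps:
$P{\left(c,g \right)} = -4$ ($P{\left(c,g \right)} = -4 + 0 = -4$)
$Q{\left(N,K \right)} = 4 + K$
$o = -4$ ($o = 4 - 8 = -4$)
$m = -299$
$z{\left(G \right)} = 2$ ($z{\left(G \right)} = \left(- \frac{1}{2}\right) \left(-4\right) = 2$)
$m + z{\left(Q{\left(3,P{\left(4,5 \right)} \right)} \right)} = -299 + 2 = -297$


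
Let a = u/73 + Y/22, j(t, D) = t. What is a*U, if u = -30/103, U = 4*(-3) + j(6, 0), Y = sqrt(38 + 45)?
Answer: 180/7519 - 3*sqrt(83)/11 ≈ -2.4607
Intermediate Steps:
Y = sqrt(83) ≈ 9.1104
U = -6 (U = 4*(-3) + 6 = -12 + 6 = -6)
u = -30/103 (u = -30*1/103 = -30/103 ≈ -0.29126)
a = -30/7519 + sqrt(83)/22 (a = -30/103/73 + sqrt(83)/22 = -30/103*1/73 + sqrt(83)*(1/22) = -30/7519 + sqrt(83)/22 ≈ 0.41012)
a*U = (-30/7519 + sqrt(83)/22)*(-6) = 180/7519 - 3*sqrt(83)/11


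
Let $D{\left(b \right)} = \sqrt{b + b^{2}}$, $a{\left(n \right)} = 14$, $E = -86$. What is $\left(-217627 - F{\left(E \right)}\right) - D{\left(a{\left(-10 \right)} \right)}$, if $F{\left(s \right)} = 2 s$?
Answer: $-217455 - \sqrt{210} \approx -2.1747 \cdot 10^{5}$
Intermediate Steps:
$\left(-217627 - F{\left(E \right)}\right) - D{\left(a{\left(-10 \right)} \right)} = \left(-217627 - 2 \left(-86\right)\right) - \sqrt{14 \left(1 + 14\right)} = \left(-217627 - -172\right) - \sqrt{14 \cdot 15} = \left(-217627 + 172\right) - \sqrt{210} = -217455 - \sqrt{210}$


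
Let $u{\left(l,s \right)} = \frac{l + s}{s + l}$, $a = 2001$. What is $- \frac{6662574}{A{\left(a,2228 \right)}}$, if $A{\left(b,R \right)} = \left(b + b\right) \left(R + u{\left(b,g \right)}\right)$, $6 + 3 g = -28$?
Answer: $- \frac{370143}{495581} \approx -0.74689$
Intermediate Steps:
$g = - \frac{34}{3}$ ($g = -2 + \frac{1}{3} \left(-28\right) = -2 - \frac{28}{3} = - \frac{34}{3} \approx -11.333$)
$u{\left(l,s \right)} = 1$ ($u{\left(l,s \right)} = \frac{l + s}{l + s} = 1$)
$A{\left(b,R \right)} = 2 b \left(1 + R\right)$ ($A{\left(b,R \right)} = \left(b + b\right) \left(R + 1\right) = 2 b \left(1 + R\right)$)
$- \frac{6662574}{A{\left(a,2228 \right)}} = - \frac{6662574}{2 \cdot 2001 \left(1 + 2228\right)} = - \frac{6662574}{2 \cdot 2001 \cdot 2229} = - \frac{6662574}{8920458} = \left(-6662574\right) \frac{1}{8920458} = - \frac{370143}{495581}$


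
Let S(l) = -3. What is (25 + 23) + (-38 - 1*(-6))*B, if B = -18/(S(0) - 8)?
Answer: -48/11 ≈ -4.3636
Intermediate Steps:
B = 18/11 (B = -18/(-3 - 8) = -18/(-11) = -18*(-1/11) = 18/11 ≈ 1.6364)
(25 + 23) + (-38 - 1*(-6))*B = (25 + 23) + (-38 - 1*(-6))*(18/11) = 48 + (-38 + 6)*(18/11) = 48 - 32*18/11 = 48 - 576/11 = -48/11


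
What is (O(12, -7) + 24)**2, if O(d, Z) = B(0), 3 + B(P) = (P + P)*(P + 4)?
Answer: 441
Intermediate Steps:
B(P) = -3 + 2*P*(4 + P) (B(P) = -3 + (P + P)*(P + 4) = -3 + (2*P)*(4 + P) = -3 + 2*P*(4 + P))
O(d, Z) = -3 (O(d, Z) = -3 + 2*0**2 + 8*0 = -3 + 2*0 + 0 = -3 + 0 + 0 = -3)
(O(12, -7) + 24)**2 = (-3 + 24)**2 = 21**2 = 441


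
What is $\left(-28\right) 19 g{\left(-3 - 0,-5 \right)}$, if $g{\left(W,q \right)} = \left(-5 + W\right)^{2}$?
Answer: $-34048$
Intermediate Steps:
$\left(-28\right) 19 g{\left(-3 - 0,-5 \right)} = \left(-28\right) 19 \left(-5 - 3\right)^{2} = - 532 \left(-5 + \left(-3 + 0\right)\right)^{2} = - 532 \left(-5 - 3\right)^{2} = - 532 \left(-8\right)^{2} = \left(-532\right) 64 = -34048$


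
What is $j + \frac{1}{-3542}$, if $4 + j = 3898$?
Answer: $\frac{13792547}{3542} \approx 3894.0$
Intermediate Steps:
$j = 3894$ ($j = -4 + 3898 = 3894$)
$j + \frac{1}{-3542} = 3894 + \frac{1}{-3542} = 3894 - \frac{1}{3542} = \frac{13792547}{3542}$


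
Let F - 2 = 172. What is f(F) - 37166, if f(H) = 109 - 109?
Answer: -37166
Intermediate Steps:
F = 174 (F = 2 + 172 = 174)
f(H) = 0
f(F) - 37166 = 0 - 37166 = -37166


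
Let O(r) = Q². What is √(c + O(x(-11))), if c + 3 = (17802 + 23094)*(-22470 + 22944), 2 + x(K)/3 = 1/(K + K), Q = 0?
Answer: √19384701 ≈ 4402.8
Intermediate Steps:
x(K) = -6 + 3/(2*K) (x(K) = -6 + 3/(K + K) = -6 + 3/((2*K)) = -6 + 3*(1/(2*K)) = -6 + 3/(2*K))
c = 19384701 (c = -3 + (17802 + 23094)*(-22470 + 22944) = -3 + 40896*474 = -3 + 19384704 = 19384701)
O(r) = 0 (O(r) = 0² = 0)
√(c + O(x(-11))) = √(19384701 + 0) = √19384701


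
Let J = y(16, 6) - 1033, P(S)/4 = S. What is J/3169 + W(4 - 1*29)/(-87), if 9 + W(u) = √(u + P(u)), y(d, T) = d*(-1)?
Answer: -20914/91901 - 5*I*√5/87 ≈ -0.22757 - 0.12851*I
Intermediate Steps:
P(S) = 4*S
y(d, T) = -d
W(u) = -9 + √5*√u (W(u) = -9 + √(u + 4*u) = -9 + √(5*u) = -9 + √5*√u)
J = -1049 (J = -1*16 - 1033 = -16 - 1033 = -1049)
J/3169 + W(4 - 1*29)/(-87) = -1049/3169 + (-9 + √5*√(4 - 1*29))/(-87) = -1049*1/3169 + (-9 + √5*√(4 - 29))*(-1/87) = -1049/3169 + (-9 + √5*√(-25))*(-1/87) = -1049/3169 + (-9 + √5*(5*I))*(-1/87) = -1049/3169 + (-9 + 5*I*√5)*(-1/87) = -1049/3169 + (3/29 - 5*I*√5/87) = -20914/91901 - 5*I*√5/87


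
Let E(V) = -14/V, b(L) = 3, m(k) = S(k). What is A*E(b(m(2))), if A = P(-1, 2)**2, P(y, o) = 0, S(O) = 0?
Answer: 0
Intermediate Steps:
m(k) = 0
A = 0 (A = 0**2 = 0)
A*E(b(m(2))) = 0*(-14/3) = 0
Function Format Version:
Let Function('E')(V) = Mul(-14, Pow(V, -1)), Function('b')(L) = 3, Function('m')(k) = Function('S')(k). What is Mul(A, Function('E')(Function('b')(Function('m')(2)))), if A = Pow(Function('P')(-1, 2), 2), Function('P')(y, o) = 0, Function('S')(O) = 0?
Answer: 0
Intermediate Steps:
Function('m')(k) = 0
A = 0 (A = Pow(0, 2) = 0)
Mul(A, Function('E')(Function('b')(Function('m')(2)))) = Mul(0, Mul(-14, Pow(3, -1))) = Mul(0, Mul(-14, Rational(1, 3))) = Mul(0, Rational(-14, 3)) = 0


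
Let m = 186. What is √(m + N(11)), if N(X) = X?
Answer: √197 ≈ 14.036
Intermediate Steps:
√(m + N(11)) = √(186 + 11) = √197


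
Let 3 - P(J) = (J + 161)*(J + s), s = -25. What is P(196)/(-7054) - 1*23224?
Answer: -81880526/3527 ≈ -23215.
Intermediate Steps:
P(J) = 3 - (-25 + J)*(161 + J) (P(J) = 3 - (J + 161)*(J - 25) = 3 - (161 + J)*(-25 + J) = 3 - (-25 + J)*(161 + J))
P(196)/(-7054) - 1*23224 = (4028 - 1*196**2 - 136*196)/(-7054) - 1*23224 = (4028 - 1*38416 - 26656)*(-1/7054) - 23224 = (4028 - 38416 - 26656)*(-1/7054) - 23224 = -61044*(-1/7054) - 23224 = 30522/3527 - 23224 = -81880526/3527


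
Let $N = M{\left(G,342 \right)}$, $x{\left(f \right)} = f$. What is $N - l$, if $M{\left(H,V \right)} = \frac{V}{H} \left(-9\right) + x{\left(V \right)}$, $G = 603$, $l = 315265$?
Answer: $- \frac{21100183}{67} \approx -3.1493 \cdot 10^{5}$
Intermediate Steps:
$M{\left(H,V \right)} = V - \frac{9 V}{H}$ ($M{\left(H,V \right)} = \frac{V}{H} \left(-9\right) + V = - \frac{9 V}{H} + V = V - \frac{9 V}{H}$)
$N = \frac{22572}{67}$ ($N = \frac{342 \left(-9 + 603\right)}{603} = 342 \cdot \frac{1}{603} \cdot 594 = \frac{22572}{67} \approx 336.9$)
$N - l = \frac{22572}{67} - 315265 = - \frac{21100183}{67}$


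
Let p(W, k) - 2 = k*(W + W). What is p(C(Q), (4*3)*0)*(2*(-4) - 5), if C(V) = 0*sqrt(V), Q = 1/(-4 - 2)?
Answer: -26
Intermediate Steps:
Q = -1/6 (Q = 1/(-6) = -1/6 ≈ -0.16667)
C(V) = 0
p(W, k) = 2 + 2*W*k (p(W, k) = 2 + k*(W + W) = 2 + k*(2*W) = 2 + 2*W*k)
p(C(Q), (4*3)*0)*(2*(-4) - 5) = (2 + 2*0*((4*3)*0))*(2*(-4) - 5) = (2 + 2*0*(12*0))*(-8 - 5) = (2 + 2*0*0)*(-13) = (2 + 0)*(-13) = 2*(-13) = -26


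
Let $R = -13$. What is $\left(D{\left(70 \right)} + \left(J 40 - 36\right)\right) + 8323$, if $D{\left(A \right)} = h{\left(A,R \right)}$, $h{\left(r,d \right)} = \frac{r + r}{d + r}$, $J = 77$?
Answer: $\frac{648059}{57} \approx 11369.0$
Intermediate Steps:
$h{\left(r,d \right)} = \frac{2 r}{d + r}$
$D{\left(A \right)} = \frac{2 A}{-13 + A}$
$\left(D{\left(70 \right)} + \left(J 40 - 36\right)\right) + 8323 = \left(2 \cdot 70 \frac{1}{-13 + 70} + \left(77 \cdot 40 - 36\right)\right) + 8323 = \left(2 \cdot 70 \cdot \frac{1}{57} + \left(3080 - 36\right)\right) + 8323 = \left(2 \cdot 70 \cdot \frac{1}{57} + 3044\right) + 8323 = \left(\frac{140}{57} + 3044\right) + 8323 = \frac{173648}{57} + 8323 = \frac{648059}{57}$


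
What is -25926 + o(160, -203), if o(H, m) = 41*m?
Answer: -34249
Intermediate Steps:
-25926 + o(160, -203) = -25926 + 41*(-203) = -25926 - 8323 = -34249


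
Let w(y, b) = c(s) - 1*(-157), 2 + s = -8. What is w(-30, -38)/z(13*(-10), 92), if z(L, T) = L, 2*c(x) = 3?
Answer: -317/260 ≈ -1.2192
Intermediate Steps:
s = -10 (s = -2 - 8 = -10)
c(x) = 3/2 (c(x) = (½)*3 = 3/2)
w(y, b) = 317/2 (w(y, b) = 3/2 - 1*(-157) = 3/2 + 157 = 317/2)
w(-30, -38)/z(13*(-10), 92) = 317/(2*((13*(-10)))) = (317/2)/(-130) = (317/2)*(-1/130) = -317/260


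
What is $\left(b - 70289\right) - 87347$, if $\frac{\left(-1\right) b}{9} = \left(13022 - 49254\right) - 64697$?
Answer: $750725$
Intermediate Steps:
$b = 908361$ ($b = - 9 \left(\left(13022 - 49254\right) - 64697\right) = - 9 \left(-36232 - 64697\right) = \left(-9\right) \left(-100929\right) = 908361$)
$\left(b - 70289\right) - 87347 = \left(908361 - 70289\right) - 87347 = 838072 - 87347 = 750725$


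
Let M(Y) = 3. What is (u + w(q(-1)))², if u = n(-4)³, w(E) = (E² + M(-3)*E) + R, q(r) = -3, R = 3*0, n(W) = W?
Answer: 4096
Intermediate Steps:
R = 0
w(E) = E² + 3*E (w(E) = (E² + 3*E) + 0 = E² + 3*E)
u = -64 (u = (-4)³ = -64)
(u + w(q(-1)))² = (-64 - 3*(3 - 3))² = (-64 - 3*0)² = (-64 + 0)² = (-64)² = 4096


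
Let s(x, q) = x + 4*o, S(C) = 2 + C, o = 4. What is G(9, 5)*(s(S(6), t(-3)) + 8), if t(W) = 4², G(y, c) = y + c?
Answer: 448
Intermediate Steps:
G(y, c) = c + y
t(W) = 16
s(x, q) = 16 + x (s(x, q) = x + 4*4 = x + 16 = 16 + x)
G(9, 5)*(s(S(6), t(-3)) + 8) = (5 + 9)*((16 + (2 + 6)) + 8) = 14*((16 + 8) + 8) = 14*(24 + 8) = 14*32 = 448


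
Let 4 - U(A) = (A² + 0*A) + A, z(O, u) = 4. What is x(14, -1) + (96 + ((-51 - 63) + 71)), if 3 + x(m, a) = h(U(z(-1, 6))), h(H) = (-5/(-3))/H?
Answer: 2395/48 ≈ 49.896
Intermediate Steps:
U(A) = 4 - A - A² (U(A) = 4 - ((A² + 0*A) + A) = 4 - ((A² + 0) + A) = 4 - (A² + A) = 4 - (A + A²) = 4 + (-A - A²) = 4 - A - A²)
h(H) = 5/(3*H) (h(H) = (-5*(-⅓))/H = 5/(3*H))
x(m, a) = -149/48 (x(m, a) = -3 + 5/(3*(4 - 1*4 - 1*4²)) = -3 + 5/(3*(4 - 4 - 1*16)) = -3 + 5/(3*(4 - 4 - 16)) = -3 + (5/3)/(-16) = -3 + (5/3)*(-1/16) = -3 - 5/48 = -149/48)
x(14, -1) + (96 + ((-51 - 63) + 71)) = -149/48 + (96 + ((-51 - 63) + 71)) = -149/48 + (96 + (-114 + 71)) = -149/48 + (96 - 43) = -149/48 + 53 = 2395/48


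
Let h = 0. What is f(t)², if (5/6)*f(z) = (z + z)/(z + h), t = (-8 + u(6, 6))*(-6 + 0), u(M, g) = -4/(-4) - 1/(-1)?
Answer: 144/25 ≈ 5.7600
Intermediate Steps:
u(M, g) = 2 (u(M, g) = -4*(-¼) - 1*(-1) = 1 + 1 = 2)
t = 36 (t = (-8 + 2)*(-6 + 0) = -6*(-6) = 36)
f(z) = 12/5 (f(z) = 6*((z + z)/(z + 0))/5 = 6*((2*z)/z)/5 = (6/5)*2 = 12/5)
f(t)² = (12/5)² = 144/25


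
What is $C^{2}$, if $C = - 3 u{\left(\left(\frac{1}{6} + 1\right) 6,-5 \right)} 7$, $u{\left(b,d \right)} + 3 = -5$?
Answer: $28224$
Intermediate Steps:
$u{\left(b,d \right)} = -8$ ($u{\left(b,d \right)} = -3 - 5 = -8$)
$C = 168$ ($C = \left(-3\right) \left(-8\right) 7 = 24 \cdot 7 = 168$)
$C^{2} = 168^{2} = 28224$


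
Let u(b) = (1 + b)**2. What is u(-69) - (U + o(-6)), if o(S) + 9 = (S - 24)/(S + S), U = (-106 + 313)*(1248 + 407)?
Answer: -675909/2 ≈ -3.3795e+5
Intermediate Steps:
U = 342585 (U = 207*1655 = 342585)
o(S) = -9 + (-24 + S)/(2*S) (o(S) = -9 + (S - 24)/(S + S) = -9 + (-24 + S)/((2*S)) = -9 + (-24 + S)*(1/(2*S)) = -9 + (-24 + S)/(2*S))
u(-69) - (U + o(-6)) = (1 - 69)**2 - (342585 + (-17/2 - 12/(-6))) = (-68)**2 - (342585 + (-17/2 - 12*(-1/6))) = 4624 - (342585 + (-17/2 + 2)) = 4624 - (342585 - 13/2) = 4624 - 1*685157/2 = 4624 - 685157/2 = -675909/2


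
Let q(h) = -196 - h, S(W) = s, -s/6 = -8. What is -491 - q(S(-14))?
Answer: -247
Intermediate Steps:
s = 48 (s = -6*(-8) = 48)
S(W) = 48
-491 - q(S(-14)) = -491 - (-196 - 1*48) = -491 - (-196 - 48) = -491 - 1*(-244) = -491 + 244 = -247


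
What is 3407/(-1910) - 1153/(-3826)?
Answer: -2708238/1826915 ≈ -1.4824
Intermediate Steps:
3407/(-1910) - 1153/(-3826) = 3407*(-1/1910) - 1153*(-1/3826) = -3407/1910 + 1153/3826 = -2708238/1826915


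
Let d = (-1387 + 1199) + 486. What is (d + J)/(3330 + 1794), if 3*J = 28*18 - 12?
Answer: 11/122 ≈ 0.090164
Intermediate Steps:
d = 298 (d = -188 + 486 = 298)
J = 164 (J = (28*18 - 12)/3 = (504 - 12)/3 = (⅓)*492 = 164)
(d + J)/(3330 + 1794) = (298 + 164)/(3330 + 1794) = 462/5124 = 462*(1/5124) = 11/122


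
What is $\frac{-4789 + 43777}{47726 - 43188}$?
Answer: $\frac{19494}{2269} \approx 8.5914$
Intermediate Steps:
$\frac{-4789 + 43777}{47726 - 43188} = \frac{38988}{4538} = 38988 \cdot \frac{1}{4538} = \frac{19494}{2269}$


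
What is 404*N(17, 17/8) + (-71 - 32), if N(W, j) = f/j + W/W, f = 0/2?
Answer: 301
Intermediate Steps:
f = 0 (f = 0*(1/2) = 0)
N(W, j) = 1 (N(W, j) = 0/j + W/W = 0 + 1 = 1)
404*N(17, 17/8) + (-71 - 32) = 404*1 + (-71 - 32) = 404 - 103 = 301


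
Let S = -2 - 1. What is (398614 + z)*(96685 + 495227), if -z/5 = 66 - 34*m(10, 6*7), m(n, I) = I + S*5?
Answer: 238465955088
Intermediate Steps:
S = -3
m(n, I) = -15 + I (m(n, I) = I - 3*5 = I - 15 = -15 + I)
z = 4260 (z = -5*(66 - 34*(-15 + 6*7)) = -5*(66 - 34*(-15 + 42)) = -5*(66 - 34*27) = -5*(66 - 918) = -5*(-852) = 4260)
(398614 + z)*(96685 + 495227) = (398614 + 4260)*(96685 + 495227) = 402874*591912 = 238465955088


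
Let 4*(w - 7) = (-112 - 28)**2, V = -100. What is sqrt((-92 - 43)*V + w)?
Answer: sqrt(18407) ≈ 135.67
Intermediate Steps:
w = 4907 (w = 7 + (-112 - 28)**2/4 = 7 + (1/4)*(-140)**2 = 7 + (1/4)*19600 = 7 + 4900 = 4907)
sqrt((-92 - 43)*V + w) = sqrt((-92 - 43)*(-100) + 4907) = sqrt(-135*(-100) + 4907) = sqrt(13500 + 4907) = sqrt(18407)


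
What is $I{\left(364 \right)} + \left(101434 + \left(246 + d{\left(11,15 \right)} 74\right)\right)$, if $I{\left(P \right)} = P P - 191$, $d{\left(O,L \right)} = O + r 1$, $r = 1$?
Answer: $234873$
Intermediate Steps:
$d{\left(O,L \right)} = 1 + O$ ($d{\left(O,L \right)} = O + 1 \cdot 1 = O + 1 = 1 + O$)
$I{\left(P \right)} = -191 + P^{2}$ ($I{\left(P \right)} = P^{2} - 191 = -191 + P^{2}$)
$I{\left(364 \right)} + \left(101434 + \left(246 + d{\left(11,15 \right)} 74\right)\right) = \left(-191 + 364^{2}\right) + \left(101434 + \left(246 + \left(1 + 11\right) 74\right)\right) = \left(-191 + 132496\right) + \left(101434 + \left(246 + 12 \cdot 74\right)\right) = 132305 + \left(101434 + \left(246 + 888\right)\right) = 132305 + \left(101434 + 1134\right) = 132305 + 102568 = 234873$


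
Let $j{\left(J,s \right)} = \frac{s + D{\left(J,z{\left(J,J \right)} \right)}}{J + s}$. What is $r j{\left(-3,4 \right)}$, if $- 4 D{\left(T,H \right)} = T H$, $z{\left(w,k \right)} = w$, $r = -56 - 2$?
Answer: $- \frac{203}{2} \approx -101.5$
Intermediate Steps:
$r = -58$ ($r = -56 - 2 = -58$)
$D{\left(T,H \right)} = - \frac{H T}{4}$ ($D{\left(T,H \right)} = - \frac{T H}{4} = - \frac{H T}{4}$)
$j{\left(J,s \right)} = \frac{s - \frac{J^{2}}{4}}{J + s}$ ($j{\left(J,s \right)} = \frac{s - \frac{J J}{4}}{J + s} = \frac{s - \frac{J^{2}}{4}}{J + s}$)
$r j{\left(-3,4 \right)} = - 58 \frac{4 - \frac{\left(-3\right)^{2}}{4}}{-3 + 4} = - 58 \frac{4 - \frac{9}{4}}{1} = - 58 \cdot 1 \left(4 - \frac{9}{4}\right) = - 58 \cdot 1 \cdot \frac{7}{4} = \left(-58\right) \frac{7}{4} = - \frac{203}{2}$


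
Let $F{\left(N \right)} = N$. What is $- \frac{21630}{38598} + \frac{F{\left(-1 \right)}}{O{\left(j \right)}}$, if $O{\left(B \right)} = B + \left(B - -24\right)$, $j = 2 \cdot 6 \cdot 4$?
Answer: $- \frac{62719}{110280} \approx -0.56872$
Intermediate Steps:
$j = 48$ ($j = 12 \cdot 4 = 48$)
$O{\left(B \right)} = 24 + 2 B$ ($O{\left(B \right)} = B + \left(B + 24\right) = B + \left(24 + B\right) = 24 + 2 B$)
$- \frac{21630}{38598} + \frac{F{\left(-1 \right)}}{O{\left(j \right)}} = - \frac{21630}{38598} - \frac{1}{24 + 2 \cdot 48} = \left(-21630\right) \frac{1}{38598} - \frac{1}{24 + 96} = - \frac{515}{919} - \frac{1}{120} = - \frac{62719}{110280}$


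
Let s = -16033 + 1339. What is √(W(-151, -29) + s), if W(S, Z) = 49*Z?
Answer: I*√16115 ≈ 126.94*I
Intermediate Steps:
s = -14694
√(W(-151, -29) + s) = √(49*(-29) - 14694) = √(-1421 - 14694) = √(-16115) = I*√16115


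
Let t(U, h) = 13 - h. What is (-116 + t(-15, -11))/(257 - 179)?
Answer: -46/39 ≈ -1.1795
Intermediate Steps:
(-116 + t(-15, -11))/(257 - 179) = (-116 + (13 - 1*(-11)))/(257 - 179) = (-116 + (13 + 11))/78 = (-116 + 24)*(1/78) = -92*1/78 = -46/39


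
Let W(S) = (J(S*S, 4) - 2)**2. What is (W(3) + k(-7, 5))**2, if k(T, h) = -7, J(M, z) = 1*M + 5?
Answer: 18769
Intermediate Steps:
J(M, z) = 5 + M (J(M, z) = M + 5 = 5 + M)
W(S) = (3 + S**2)**2 (W(S) = ((5 + S*S) - 2)**2 = ((5 + S**2) - 2)**2 = (3 + S**2)**2)
(W(3) + k(-7, 5))**2 = ((3 + 3**2)**2 - 7)**2 = ((3 + 9)**2 - 7)**2 = (12**2 - 7)**2 = (144 - 7)**2 = 137**2 = 18769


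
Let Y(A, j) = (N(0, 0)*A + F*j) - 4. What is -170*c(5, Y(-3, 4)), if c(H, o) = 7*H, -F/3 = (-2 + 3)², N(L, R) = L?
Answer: -5950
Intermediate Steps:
F = -3 (F = -3*(-2 + 3)² = -3*1² = -3*1 = -3)
Y(A, j) = -4 - 3*j (Y(A, j) = (0*A - 3*j) - 4 = (0 - 3*j) - 4 = -3*j - 4 = -4 - 3*j)
-170*c(5, Y(-3, 4)) = -1190*5 = -170*35 = -5950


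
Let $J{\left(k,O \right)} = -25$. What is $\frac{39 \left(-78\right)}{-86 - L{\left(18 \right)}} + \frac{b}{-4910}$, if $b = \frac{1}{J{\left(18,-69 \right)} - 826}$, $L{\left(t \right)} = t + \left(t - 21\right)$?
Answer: $\frac{12710723321}{422019410} \approx 30.119$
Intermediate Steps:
$L{\left(t \right)} = -21 + 2 t$ ($L{\left(t \right)} = t + \left(-21 + t\right) = -21 + 2 t$)
$b = - \frac{1}{851}$ ($b = \frac{1}{-25 - 826} = \frac{1}{-851} = - \frac{1}{851} \approx -0.0011751$)
$\frac{39 \left(-78\right)}{-86 - L{\left(18 \right)}} + \frac{b}{-4910} = \frac{39 \left(-78\right)}{-86 - \left(-21 + 2 \cdot 18\right)} - \frac{1}{851 \left(-4910\right)} = - \frac{3042}{-86 - \left(-21 + 36\right)} - - \frac{1}{4178410} = - \frac{3042}{-86 - 15} + \frac{1}{4178410} = - \frac{3042}{-101} + \frac{1}{4178410} = \left(-3042\right) \left(- \frac{1}{101}\right) + \frac{1}{4178410} = \frac{3042}{101} + \frac{1}{4178410} = \frac{12710723321}{422019410}$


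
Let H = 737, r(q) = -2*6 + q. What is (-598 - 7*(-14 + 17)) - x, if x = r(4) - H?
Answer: 126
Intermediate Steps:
r(q) = -12 + q
x = -745 (x = (-12 + 4) - 1*737 = -8 - 737 = -745)
(-598 - 7*(-14 + 17)) - x = (-598 - 7*(-14 + 17)) - 1*(-745) = (-598 - 7*3) + 745 = (-598 - 1*21) + 745 = (-598 - 21) + 745 = -619 + 745 = 126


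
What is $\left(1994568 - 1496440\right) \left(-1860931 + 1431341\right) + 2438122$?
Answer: $-213988369398$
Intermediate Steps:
$\left(1994568 - 1496440\right) \left(-1860931 + 1431341\right) + 2438122 = \left(1994568 - 1496440\right) \left(-429590\right) + 2438122 = 498128 \left(-429590\right) + 2438122 = -213990807520 + 2438122 = -213988369398$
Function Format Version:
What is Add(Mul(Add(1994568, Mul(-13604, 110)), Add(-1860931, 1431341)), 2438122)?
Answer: -213988369398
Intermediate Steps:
Add(Mul(Add(1994568, Mul(-13604, 110)), Add(-1860931, 1431341)), 2438122) = Add(Mul(Add(1994568, -1496440), -429590), 2438122) = Add(Mul(498128, -429590), 2438122) = Add(-213990807520, 2438122) = -213988369398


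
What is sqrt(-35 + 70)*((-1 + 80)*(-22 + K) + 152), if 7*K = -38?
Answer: -14104*sqrt(35)/7 ≈ -11920.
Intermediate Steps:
K = -38/7 (K = (1/7)*(-38) = -38/7 ≈ -5.4286)
sqrt(-35 + 70)*((-1 + 80)*(-22 + K) + 152) = sqrt(-35 + 70)*((-1 + 80)*(-22 - 38/7) + 152) = sqrt(35)*(79*(-192/7) + 152) = sqrt(35)*(-15168/7 + 152) = sqrt(35)*(-14104/7) = -14104*sqrt(35)/7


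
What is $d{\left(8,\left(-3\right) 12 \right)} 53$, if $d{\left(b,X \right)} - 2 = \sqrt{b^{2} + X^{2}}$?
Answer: $106 + 212 \sqrt{85} \approx 2060.5$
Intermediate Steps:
$d{\left(b,X \right)} = 2 + \sqrt{X^{2} + b^{2}}$ ($d{\left(b,X \right)} = 2 + \sqrt{b^{2} + X^{2}} = 2 + \sqrt{X^{2} + b^{2}}$)
$d{\left(8,\left(-3\right) 12 \right)} 53 = \left(2 + \sqrt{\left(\left(-3\right) 12\right)^{2} + 8^{2}}\right) 53 = \left(2 + \sqrt{\left(-36\right)^{2} + 64}\right) 53 = \left(2 + \sqrt{1296 + 64}\right) 53 = \left(2 + \sqrt{1360}\right) 53 = \left(2 + 4 \sqrt{85}\right) 53 = 106 + 212 \sqrt{85}$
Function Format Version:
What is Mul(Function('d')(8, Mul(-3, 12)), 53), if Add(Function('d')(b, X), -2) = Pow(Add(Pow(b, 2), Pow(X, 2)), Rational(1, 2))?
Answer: Add(106, Mul(212, Pow(85, Rational(1, 2)))) ≈ 2060.5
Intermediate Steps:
Function('d')(b, X) = Add(2, Pow(Add(Pow(X, 2), Pow(b, 2)), Rational(1, 2))) (Function('d')(b, X) = Add(2, Pow(Add(Pow(b, 2), Pow(X, 2)), Rational(1, 2))) = Add(2, Pow(Add(Pow(X, 2), Pow(b, 2)), Rational(1, 2))))
Mul(Function('d')(8, Mul(-3, 12)), 53) = Mul(Add(2, Pow(Add(Pow(Mul(-3, 12), 2), Pow(8, 2)), Rational(1, 2))), 53) = Mul(Add(2, Pow(Add(Pow(-36, 2), 64), Rational(1, 2))), 53) = Mul(Add(2, Pow(Add(1296, 64), Rational(1, 2))), 53) = Mul(Add(2, Pow(1360, Rational(1, 2))), 53) = Mul(Add(2, Mul(4, Pow(85, Rational(1, 2)))), 53) = Add(106, Mul(212, Pow(85, Rational(1, 2))))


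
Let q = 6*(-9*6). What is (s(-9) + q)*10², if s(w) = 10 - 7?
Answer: -32100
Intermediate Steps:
s(w) = 3
q = -324 (q = 6*(-54) = -324)
(s(-9) + q)*10² = (3 - 324)*10² = -321*100 = -32100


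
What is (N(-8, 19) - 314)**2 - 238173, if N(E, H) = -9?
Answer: -133844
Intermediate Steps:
(N(-8, 19) - 314)**2 - 238173 = (-9 - 314)**2 - 238173 = (-323)**2 - 238173 = 104329 - 238173 = -133844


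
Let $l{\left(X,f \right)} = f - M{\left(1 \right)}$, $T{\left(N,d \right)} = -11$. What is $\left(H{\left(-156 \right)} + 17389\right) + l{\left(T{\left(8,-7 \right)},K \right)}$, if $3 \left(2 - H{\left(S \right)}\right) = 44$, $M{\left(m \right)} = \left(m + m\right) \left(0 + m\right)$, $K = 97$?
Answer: $\frac{52414}{3} \approx 17471.0$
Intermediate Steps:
$M{\left(m \right)} = 2 m^{2}$ ($M{\left(m \right)} = 2 m m = 2 m^{2}$)
$H{\left(S \right)} = - \frac{38}{3}$ ($H{\left(S \right)} = 2 - \frac{44}{3} = - \frac{38}{3}$)
$l{\left(X,f \right)} = -2 + f$ ($l{\left(X,f \right)} = f - 2 \cdot 1^{2} = f - 2 \cdot 1 = f - 2 = -2 + f$)
$\left(H{\left(-156 \right)} + 17389\right) + l{\left(T{\left(8,-7 \right)},K \right)} = \left(- \frac{38}{3} + 17389\right) + \left(-2 + 97\right) = \frac{52129}{3} + 95 = \frac{52414}{3}$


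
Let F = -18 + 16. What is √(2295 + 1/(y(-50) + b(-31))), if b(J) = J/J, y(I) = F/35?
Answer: √2500410/33 ≈ 47.917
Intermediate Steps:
F = -2
y(I) = -2/35
b(J) = 1
√(2295 + 1/(y(-50) + b(-31))) = √(2295 + 1/(-2/35 + 1)) = √(2295 + 1/(33/35)) = √(2295 + 35/33) = √(75770/33) = √2500410/33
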